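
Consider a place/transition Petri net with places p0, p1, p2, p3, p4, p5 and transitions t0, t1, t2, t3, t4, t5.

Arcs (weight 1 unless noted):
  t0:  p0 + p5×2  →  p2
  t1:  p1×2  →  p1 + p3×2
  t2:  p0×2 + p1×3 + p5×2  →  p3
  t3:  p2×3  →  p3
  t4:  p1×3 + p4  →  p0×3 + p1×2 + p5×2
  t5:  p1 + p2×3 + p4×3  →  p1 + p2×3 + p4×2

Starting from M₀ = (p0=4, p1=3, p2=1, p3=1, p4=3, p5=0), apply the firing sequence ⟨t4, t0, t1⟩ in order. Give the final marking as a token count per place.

(p0=6, p1=1, p2=2, p3=3, p4=2, p5=0)

step 1: fire t4:  (p0=4, p1=3, p2=1, p3=1, p4=3, p5=0) → (p0=7, p1=2, p2=1, p3=1, p4=2, p5=2)
step 2: fire t0:  (p0=7, p1=2, p2=1, p3=1, p4=2, p5=2) → (p0=6, p1=2, p2=2, p3=1, p4=2, p5=0)
step 3: fire t1:  (p0=6, p1=2, p2=2, p3=1, p4=2, p5=0) → (p0=6, p1=1, p2=2, p3=3, p4=2, p5=0)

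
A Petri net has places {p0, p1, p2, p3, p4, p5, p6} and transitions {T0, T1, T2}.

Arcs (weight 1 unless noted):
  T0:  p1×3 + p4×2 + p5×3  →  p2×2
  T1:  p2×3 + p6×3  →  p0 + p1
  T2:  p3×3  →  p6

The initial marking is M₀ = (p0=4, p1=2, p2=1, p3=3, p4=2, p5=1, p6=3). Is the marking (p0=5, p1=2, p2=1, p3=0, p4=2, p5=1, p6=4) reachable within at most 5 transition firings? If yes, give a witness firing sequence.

depth 0: 1 marking
depth 1: 2 markings reached so far
depth 2: 2 markings reached so far
(frontier empty at depth 2; search complete)
target is not among the 2 markings reachable within 5 steps

NO — not reachable within 5 firings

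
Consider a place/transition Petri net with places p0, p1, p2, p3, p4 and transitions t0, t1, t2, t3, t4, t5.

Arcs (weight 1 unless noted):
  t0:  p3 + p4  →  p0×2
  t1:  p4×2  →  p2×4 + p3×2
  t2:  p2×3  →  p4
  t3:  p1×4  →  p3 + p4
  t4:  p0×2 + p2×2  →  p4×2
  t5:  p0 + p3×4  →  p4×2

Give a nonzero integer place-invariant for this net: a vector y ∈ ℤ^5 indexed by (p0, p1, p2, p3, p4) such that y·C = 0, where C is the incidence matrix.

Incidence matrix C (rows=places, cols=transitions):
       t0   t1   t2   t3   t4   t5
   p0   2    0    0    0   -2   -1
   p1   0    0    0   -4    0    0
   p2   0    4   -3    0   -2    0
   p3  -1    2    0    1    0   -4
   p4  -1   -2    1    1    2    2

Candidate y = [2, 1, 1, 1, 3]; check y·C column-wise:
  col t0: 2·2 + 1·0 + 1·0 + 1·-1 + 3·-1 = 0
  col t1: 2·0 + 1·0 + 1·4 + 1·2 + 3·-2 = 0
  col t2: 2·0 + 1·0 + 1·-3 + 1·0 + 3·1 = 0
  col t3: 2·0 + 1·-4 + 1·0 + 1·1 + 3·1 = 0
  col t4: 2·-2 + 1·0 + 1·-2 + 1·0 + 3·2 = 0
  col t5: 2·-1 + 1·0 + 1·0 + 1·-4 + 3·2 = 0

y = (p0:2, p1:1, p2:1, p3:1, p4:3)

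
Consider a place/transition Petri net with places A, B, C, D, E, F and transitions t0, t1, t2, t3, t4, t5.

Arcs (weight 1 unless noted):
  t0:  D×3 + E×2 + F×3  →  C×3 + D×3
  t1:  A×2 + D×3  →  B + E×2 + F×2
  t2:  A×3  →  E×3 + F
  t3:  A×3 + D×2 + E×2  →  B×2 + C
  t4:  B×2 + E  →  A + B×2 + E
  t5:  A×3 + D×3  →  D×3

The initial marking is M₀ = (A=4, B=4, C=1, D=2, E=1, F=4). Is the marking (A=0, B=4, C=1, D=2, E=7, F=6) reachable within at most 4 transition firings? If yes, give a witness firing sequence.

YES — reachable via ⟨t2, t4, t4, t2⟩ (4 firings)

step 1: fire t2:  (A=4, B=4, C=1, D=2, E=1, F=4) → (A=1, B=4, C=1, D=2, E=4, F=5)
step 2: fire t4:  (A=1, B=4, C=1, D=2, E=4, F=5) → (A=2, B=4, C=1, D=2, E=4, F=5)
step 3: fire t4:  (A=2, B=4, C=1, D=2, E=4, F=5) → (A=3, B=4, C=1, D=2, E=4, F=5)
step 4: fire t2:  (A=3, B=4, C=1, D=2, E=4, F=5) → (A=0, B=4, C=1, D=2, E=7, F=6)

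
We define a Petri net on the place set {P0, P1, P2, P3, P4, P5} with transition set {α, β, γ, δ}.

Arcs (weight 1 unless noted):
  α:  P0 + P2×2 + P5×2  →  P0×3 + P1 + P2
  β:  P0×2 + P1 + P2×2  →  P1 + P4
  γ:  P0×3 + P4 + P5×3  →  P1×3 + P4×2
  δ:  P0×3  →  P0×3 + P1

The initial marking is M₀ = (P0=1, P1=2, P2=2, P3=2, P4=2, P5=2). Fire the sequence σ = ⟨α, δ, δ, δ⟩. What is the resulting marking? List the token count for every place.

(P0=3, P1=6, P2=1, P3=2, P4=2, P5=0)

step 1: fire α:  (P0=1, P1=2, P2=2, P3=2, P4=2, P5=2) → (P0=3, P1=3, P2=1, P3=2, P4=2, P5=0)
step 2: fire δ:  (P0=3, P1=3, P2=1, P3=2, P4=2, P5=0) → (P0=3, P1=4, P2=1, P3=2, P4=2, P5=0)
step 3: fire δ:  (P0=3, P1=4, P2=1, P3=2, P4=2, P5=0) → (P0=3, P1=5, P2=1, P3=2, P4=2, P5=0)
step 4: fire δ:  (P0=3, P1=5, P2=1, P3=2, P4=2, P5=0) → (P0=3, P1=6, P2=1, P3=2, P4=2, P5=0)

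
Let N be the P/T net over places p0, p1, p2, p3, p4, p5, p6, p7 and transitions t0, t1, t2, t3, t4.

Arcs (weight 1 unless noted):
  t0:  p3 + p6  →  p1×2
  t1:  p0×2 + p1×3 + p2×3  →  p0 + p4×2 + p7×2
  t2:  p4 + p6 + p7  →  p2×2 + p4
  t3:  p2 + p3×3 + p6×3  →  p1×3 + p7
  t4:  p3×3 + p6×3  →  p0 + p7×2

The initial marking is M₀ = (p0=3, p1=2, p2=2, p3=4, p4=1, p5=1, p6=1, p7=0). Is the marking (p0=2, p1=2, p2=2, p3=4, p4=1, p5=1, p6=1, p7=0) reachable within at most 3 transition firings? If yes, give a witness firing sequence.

NO — not reachable within 3 firings

depth 0: 1 marking
depth 1: 2 markings reached so far
depth 2: 2 markings reached so far
(frontier empty at depth 2; search complete)
target is not among the 2 markings reachable within 3 steps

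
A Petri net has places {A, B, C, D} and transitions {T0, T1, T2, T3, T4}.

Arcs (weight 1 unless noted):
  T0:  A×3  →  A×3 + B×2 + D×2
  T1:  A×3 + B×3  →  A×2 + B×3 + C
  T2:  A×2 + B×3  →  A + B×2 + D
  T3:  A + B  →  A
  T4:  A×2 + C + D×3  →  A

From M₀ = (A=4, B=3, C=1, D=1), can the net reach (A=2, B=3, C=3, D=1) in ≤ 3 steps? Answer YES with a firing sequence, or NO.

YES — reachable via ⟨T1, T1⟩ (2 firings)

step 1: fire T1:  (A=4, B=3, C=1, D=1) → (A=3, B=3, C=2, D=1)
step 2: fire T1:  (A=3, B=3, C=2, D=1) → (A=2, B=3, C=3, D=1)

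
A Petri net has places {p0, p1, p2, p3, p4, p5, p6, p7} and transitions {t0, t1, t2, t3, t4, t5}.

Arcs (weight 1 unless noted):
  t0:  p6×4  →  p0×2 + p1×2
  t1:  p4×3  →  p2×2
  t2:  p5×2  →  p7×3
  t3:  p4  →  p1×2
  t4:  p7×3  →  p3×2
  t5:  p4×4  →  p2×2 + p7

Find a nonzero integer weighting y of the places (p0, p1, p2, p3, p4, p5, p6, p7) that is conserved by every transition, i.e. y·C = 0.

y = (p0:2, p1:0, p2:0, p3:0, p4:0, p5:0, p6:1, p7:0)

Incidence matrix C (rows=places, cols=transitions):
       t0   t1   t2   t3   t4   t5
   p0   2    0    0    0    0    0
   p1   2    0    0    2    0    0
   p2   0    2    0    0    0    2
   p3   0    0    0    0    2    0
   p4   0   -3    0   -1    0   -4
   p5   0    0   -2    0    0    0
   p6  -4    0    0    0    0    0
   p7   0    0    3    0   -3    1

Candidate y = [2, 0, 0, 0, 0, 0, 1, 0]; check y·C column-wise:
  col t0: 2·2 + 0·2 + 1·-4 = 0
  col t1: 2·0 + 0·2 + 0·-3 + 1·0 = 0
  col t2: 2·0 + 0·-2 + 1·0 + 0·3 = 0
  col t3: 2·0 + 0·2 + 0·-1 + 1·0 = 0
  col t4: 2·0 + 0·2 + 1·0 + 0·-3 = 0
  col t5: 2·0 + 0·2 + 0·-4 + 1·0 + 0·1 = 0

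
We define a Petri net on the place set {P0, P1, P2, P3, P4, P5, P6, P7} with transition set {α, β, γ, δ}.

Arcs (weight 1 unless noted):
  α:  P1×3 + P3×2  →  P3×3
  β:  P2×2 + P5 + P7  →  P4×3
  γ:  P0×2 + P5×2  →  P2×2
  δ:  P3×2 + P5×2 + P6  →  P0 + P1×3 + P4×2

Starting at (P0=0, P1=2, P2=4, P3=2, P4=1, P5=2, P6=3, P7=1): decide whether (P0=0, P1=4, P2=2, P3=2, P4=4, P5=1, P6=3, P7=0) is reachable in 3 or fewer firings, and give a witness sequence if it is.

depth 0: 1 marking
depth 1: 3 markings reached so far
depth 2: 3 markings reached so far
(frontier empty at depth 2; search complete)
target is not among the 3 markings reachable within 3 steps

NO — not reachable within 3 firings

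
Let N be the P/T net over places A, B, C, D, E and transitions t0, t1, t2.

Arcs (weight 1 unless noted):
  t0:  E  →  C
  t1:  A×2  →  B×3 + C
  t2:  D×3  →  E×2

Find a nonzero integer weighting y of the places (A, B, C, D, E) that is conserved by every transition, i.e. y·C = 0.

y = (A:3, B:2, C:0, D:0, E:0)

Incidence matrix C (rows=places, cols=transitions):
       t0   t1   t2
    A   0   -2    0
    B   0    3    0
    C   1    1    0
    D   0    0   -3
    E  -1    0    2

Candidate y = [3, 2, 0, 0, 0]; check y·C column-wise:
  col t0: 3·0 + 2·0 + 0·1 + 0·-1 = 0
  col t1: 3·-2 + 2·3 + 0·1 = 0
  col t2: 3·0 + 2·0 + 0·-3 + 0·2 = 0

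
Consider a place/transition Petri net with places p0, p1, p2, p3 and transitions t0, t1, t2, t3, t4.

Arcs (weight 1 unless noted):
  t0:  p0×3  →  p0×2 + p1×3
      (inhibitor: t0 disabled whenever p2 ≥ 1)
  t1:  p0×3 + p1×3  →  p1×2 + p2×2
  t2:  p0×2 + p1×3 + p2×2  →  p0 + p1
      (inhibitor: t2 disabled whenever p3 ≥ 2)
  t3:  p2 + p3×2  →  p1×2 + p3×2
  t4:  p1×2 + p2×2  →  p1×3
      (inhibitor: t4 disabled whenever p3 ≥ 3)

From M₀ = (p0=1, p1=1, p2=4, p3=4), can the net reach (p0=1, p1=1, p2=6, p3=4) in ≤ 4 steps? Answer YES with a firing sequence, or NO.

NO — not reachable within 4 firings

depth 0: 1 marking
depth 1: 2 markings reached so far
depth 2: 3 markings reached so far
depth 3: 4 markings reached so far
depth 4: 5 markings reached so far
target is not among the 5 markings reachable within 4 steps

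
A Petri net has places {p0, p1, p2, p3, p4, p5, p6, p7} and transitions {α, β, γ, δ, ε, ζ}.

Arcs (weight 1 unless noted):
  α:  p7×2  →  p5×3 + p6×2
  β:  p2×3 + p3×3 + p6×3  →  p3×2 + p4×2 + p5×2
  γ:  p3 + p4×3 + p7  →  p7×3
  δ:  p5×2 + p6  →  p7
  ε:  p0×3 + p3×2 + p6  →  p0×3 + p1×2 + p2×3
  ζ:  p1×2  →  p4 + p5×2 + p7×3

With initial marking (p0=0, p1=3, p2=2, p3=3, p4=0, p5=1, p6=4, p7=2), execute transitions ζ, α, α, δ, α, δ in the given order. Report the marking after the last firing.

step 1: fire ζ:  (p0=0, p1=3, p2=2, p3=3, p4=0, p5=1, p6=4, p7=2) → (p0=0, p1=1, p2=2, p3=3, p4=1, p5=3, p6=4, p7=5)
step 2: fire α:  (p0=0, p1=1, p2=2, p3=3, p4=1, p5=3, p6=4, p7=5) → (p0=0, p1=1, p2=2, p3=3, p4=1, p5=6, p6=6, p7=3)
step 3: fire α:  (p0=0, p1=1, p2=2, p3=3, p4=1, p5=6, p6=6, p7=3) → (p0=0, p1=1, p2=2, p3=3, p4=1, p5=9, p6=8, p7=1)
step 4: fire δ:  (p0=0, p1=1, p2=2, p3=3, p4=1, p5=9, p6=8, p7=1) → (p0=0, p1=1, p2=2, p3=3, p4=1, p5=7, p6=7, p7=2)
step 5: fire α:  (p0=0, p1=1, p2=2, p3=3, p4=1, p5=7, p6=7, p7=2) → (p0=0, p1=1, p2=2, p3=3, p4=1, p5=10, p6=9, p7=0)
step 6: fire δ:  (p0=0, p1=1, p2=2, p3=3, p4=1, p5=10, p6=9, p7=0) → (p0=0, p1=1, p2=2, p3=3, p4=1, p5=8, p6=8, p7=1)

(p0=0, p1=1, p2=2, p3=3, p4=1, p5=8, p6=8, p7=1)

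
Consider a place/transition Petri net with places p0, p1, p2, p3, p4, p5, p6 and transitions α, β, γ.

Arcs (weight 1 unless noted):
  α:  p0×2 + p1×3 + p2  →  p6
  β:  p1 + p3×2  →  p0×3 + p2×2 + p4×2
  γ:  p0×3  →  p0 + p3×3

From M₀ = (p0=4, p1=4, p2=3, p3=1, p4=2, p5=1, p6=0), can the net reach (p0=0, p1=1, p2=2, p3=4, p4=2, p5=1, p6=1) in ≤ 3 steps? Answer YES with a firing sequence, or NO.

YES — reachable via ⟨γ, α⟩ (2 firings)

step 1: fire γ:  (p0=4, p1=4, p2=3, p3=1, p4=2, p5=1, p6=0) → (p0=2, p1=4, p2=3, p3=4, p4=2, p5=1, p6=0)
step 2: fire α:  (p0=2, p1=4, p2=3, p3=4, p4=2, p5=1, p6=0) → (p0=0, p1=1, p2=2, p3=4, p4=2, p5=1, p6=1)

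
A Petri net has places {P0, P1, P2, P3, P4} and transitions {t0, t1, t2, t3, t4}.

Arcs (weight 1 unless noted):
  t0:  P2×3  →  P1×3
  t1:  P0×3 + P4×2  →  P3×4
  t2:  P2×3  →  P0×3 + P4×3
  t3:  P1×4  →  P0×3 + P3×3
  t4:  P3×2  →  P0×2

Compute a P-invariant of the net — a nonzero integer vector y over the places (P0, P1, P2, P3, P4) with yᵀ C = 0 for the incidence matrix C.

y = (P0:2, P1:3, P2:3, P3:2, P4:1)

Incidence matrix C (rows=places, cols=transitions):
       t0   t1   t2   t3   t4
   P0   0   -3    3    3    2
   P1   3    0    0   -4    0
   P2  -3    0   -3    0    0
   P3   0    4    0    3   -2
   P4   0   -2    3    0    0

Candidate y = [2, 3, 3, 2, 1]; check y·C column-wise:
  col t0: 2·0 + 3·3 + 3·-3 + 2·0 + 1·0 = 0
  col t1: 2·-3 + 3·0 + 3·0 + 2·4 + 1·-2 = 0
  col t2: 2·3 + 3·0 + 3·-3 + 2·0 + 1·3 = 0
  col t3: 2·3 + 3·-4 + 3·0 + 2·3 + 1·0 = 0
  col t4: 2·2 + 3·0 + 3·0 + 2·-2 + 1·0 = 0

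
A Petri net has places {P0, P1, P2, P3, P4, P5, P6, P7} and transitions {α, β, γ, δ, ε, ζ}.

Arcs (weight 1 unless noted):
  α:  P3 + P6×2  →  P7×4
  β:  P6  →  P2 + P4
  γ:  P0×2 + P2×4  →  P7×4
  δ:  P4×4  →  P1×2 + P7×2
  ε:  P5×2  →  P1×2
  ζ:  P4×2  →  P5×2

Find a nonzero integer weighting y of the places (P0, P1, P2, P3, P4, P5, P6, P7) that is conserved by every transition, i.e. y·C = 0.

y = (P0:2, P1:0, P2:-1, P3:2, P4:0, P5:0, P6:-1, P7:0)

Incidence matrix C (rows=places, cols=transitions):
        α    β    γ    δ    ε    ζ
   P0   0    0   -2    0    0    0
   P1   0    0    0    2    2    0
   P2   0    1   -4    0    0    0
   P3  -1    0    0    0    0    0
   P4   0    1    0   -4    0   -2
   P5   0    0    0    0   -2    2
   P6  -2   -1    0    0    0    0
   P7   4    0    4    2    0    0

Candidate y = [2, 0, -1, 2, 0, 0, -1, 0]; check y·C column-wise:
  col α: 2·0 + -1·0 + 2·-1 + -1·-2 + 0·4 = 0
  col β: 2·0 + -1·1 + 2·0 + 0·1 + -1·-1 = 0
  col γ: 2·-2 + -1·-4 + 2·0 + -1·0 + 0·4 = 0
  col δ: 2·0 + 0·2 + -1·0 + 2·0 + 0·-4 + -1·0 + 0·2 = 0
  col ε: 2·0 + 0·2 + -1·0 + 2·0 + 0·-2 + -1·0 = 0
  col ζ: 2·0 + -1·0 + 2·0 + 0·-2 + 0·2 + -1·0 = 0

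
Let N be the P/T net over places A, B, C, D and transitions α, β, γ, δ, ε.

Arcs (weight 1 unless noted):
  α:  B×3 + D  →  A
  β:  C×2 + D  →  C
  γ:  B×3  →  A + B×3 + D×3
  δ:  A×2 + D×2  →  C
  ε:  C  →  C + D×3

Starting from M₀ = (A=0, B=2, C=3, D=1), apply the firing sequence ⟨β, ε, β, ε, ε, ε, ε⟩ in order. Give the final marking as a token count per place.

(A=0, B=2, C=1, D=14)

step 1: fire β:  (A=0, B=2, C=3, D=1) → (A=0, B=2, C=2, D=0)
step 2: fire ε:  (A=0, B=2, C=2, D=0) → (A=0, B=2, C=2, D=3)
step 3: fire β:  (A=0, B=2, C=2, D=3) → (A=0, B=2, C=1, D=2)
step 4: fire ε:  (A=0, B=2, C=1, D=2) → (A=0, B=2, C=1, D=5)
step 5: fire ε:  (A=0, B=2, C=1, D=5) → (A=0, B=2, C=1, D=8)
step 6: fire ε:  (A=0, B=2, C=1, D=8) → (A=0, B=2, C=1, D=11)
step 7: fire ε:  (A=0, B=2, C=1, D=11) → (A=0, B=2, C=1, D=14)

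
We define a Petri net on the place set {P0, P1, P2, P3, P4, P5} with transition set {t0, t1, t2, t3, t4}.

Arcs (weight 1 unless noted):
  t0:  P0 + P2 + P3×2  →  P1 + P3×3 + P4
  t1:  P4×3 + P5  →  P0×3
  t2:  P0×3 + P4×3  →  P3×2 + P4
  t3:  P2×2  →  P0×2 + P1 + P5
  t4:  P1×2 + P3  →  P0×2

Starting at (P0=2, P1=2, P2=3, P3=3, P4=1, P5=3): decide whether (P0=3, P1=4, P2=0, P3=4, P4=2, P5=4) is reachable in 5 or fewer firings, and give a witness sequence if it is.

YES — reachable via ⟨t0, t3⟩ (2 firings)

step 1: fire t0:  (P0=2, P1=2, P2=3, P3=3, P4=1, P5=3) → (P0=1, P1=3, P2=2, P3=4, P4=2, P5=3)
step 2: fire t3:  (P0=1, P1=3, P2=2, P3=4, P4=2, P5=3) → (P0=3, P1=4, P2=0, P3=4, P4=2, P5=4)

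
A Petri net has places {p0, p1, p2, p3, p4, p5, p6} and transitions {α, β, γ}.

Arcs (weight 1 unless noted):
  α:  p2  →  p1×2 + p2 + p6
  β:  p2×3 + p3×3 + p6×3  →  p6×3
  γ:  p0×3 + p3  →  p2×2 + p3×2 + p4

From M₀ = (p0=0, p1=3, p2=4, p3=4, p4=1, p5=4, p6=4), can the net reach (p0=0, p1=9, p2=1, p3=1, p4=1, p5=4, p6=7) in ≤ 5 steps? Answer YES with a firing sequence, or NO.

step 1: fire α:  (p0=0, p1=3, p2=4, p3=4, p4=1, p5=4, p6=4) → (p0=0, p1=5, p2=4, p3=4, p4=1, p5=4, p6=5)
step 2: fire α:  (p0=0, p1=5, p2=4, p3=4, p4=1, p5=4, p6=5) → (p0=0, p1=7, p2=4, p3=4, p4=1, p5=4, p6=6)
step 3: fire α:  (p0=0, p1=7, p2=4, p3=4, p4=1, p5=4, p6=6) → (p0=0, p1=9, p2=4, p3=4, p4=1, p5=4, p6=7)
step 4: fire β:  (p0=0, p1=9, p2=4, p3=4, p4=1, p5=4, p6=7) → (p0=0, p1=9, p2=1, p3=1, p4=1, p5=4, p6=7)

YES — reachable via ⟨α, α, α, β⟩ (4 firings)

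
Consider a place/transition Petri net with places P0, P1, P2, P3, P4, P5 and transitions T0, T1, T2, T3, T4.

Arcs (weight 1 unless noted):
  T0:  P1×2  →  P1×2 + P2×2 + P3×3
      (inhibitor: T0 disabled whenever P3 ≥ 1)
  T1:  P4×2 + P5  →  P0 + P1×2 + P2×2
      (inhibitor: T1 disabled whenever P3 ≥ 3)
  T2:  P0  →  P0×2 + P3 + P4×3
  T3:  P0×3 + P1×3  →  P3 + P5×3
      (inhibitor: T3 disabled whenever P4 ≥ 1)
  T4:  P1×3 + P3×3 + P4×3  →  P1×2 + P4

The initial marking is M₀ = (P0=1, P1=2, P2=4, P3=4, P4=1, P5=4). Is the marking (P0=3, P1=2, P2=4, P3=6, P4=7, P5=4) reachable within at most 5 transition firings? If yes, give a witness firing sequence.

step 1: fire T2:  (P0=1, P1=2, P2=4, P3=4, P4=1, P5=4) → (P0=2, P1=2, P2=4, P3=5, P4=4, P5=4)
step 2: fire T2:  (P0=2, P1=2, P2=4, P3=5, P4=4, P5=4) → (P0=3, P1=2, P2=4, P3=6, P4=7, P5=4)

YES — reachable via ⟨T2, T2⟩ (2 firings)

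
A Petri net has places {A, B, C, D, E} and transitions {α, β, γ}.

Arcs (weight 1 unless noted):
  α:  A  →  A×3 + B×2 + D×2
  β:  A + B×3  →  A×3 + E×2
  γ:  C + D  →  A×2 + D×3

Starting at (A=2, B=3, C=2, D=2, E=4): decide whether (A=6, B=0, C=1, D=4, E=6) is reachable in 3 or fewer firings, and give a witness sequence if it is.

YES — reachable via ⟨β, γ⟩ (2 firings)

step 1: fire β:  (A=2, B=3, C=2, D=2, E=4) → (A=4, B=0, C=2, D=2, E=6)
step 2: fire γ:  (A=4, B=0, C=2, D=2, E=6) → (A=6, B=0, C=1, D=4, E=6)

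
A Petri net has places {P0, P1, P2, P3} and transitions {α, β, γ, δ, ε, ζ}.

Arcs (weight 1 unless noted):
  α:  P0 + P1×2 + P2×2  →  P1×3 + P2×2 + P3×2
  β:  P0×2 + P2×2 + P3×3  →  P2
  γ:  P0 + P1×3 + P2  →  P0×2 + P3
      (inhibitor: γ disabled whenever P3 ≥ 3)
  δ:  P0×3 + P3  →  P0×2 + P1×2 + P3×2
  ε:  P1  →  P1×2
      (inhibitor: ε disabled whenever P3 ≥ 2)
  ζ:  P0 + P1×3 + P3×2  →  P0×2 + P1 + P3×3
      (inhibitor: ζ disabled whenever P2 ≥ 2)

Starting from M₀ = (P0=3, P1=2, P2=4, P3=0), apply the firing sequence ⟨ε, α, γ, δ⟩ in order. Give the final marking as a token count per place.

(P0=2, P1=3, P2=3, P3=4)

step 1: fire ε:  (P0=3, P1=2, P2=4, P3=0) → (P0=3, P1=3, P2=4, P3=0)
step 2: fire α:  (P0=3, P1=3, P2=4, P3=0) → (P0=2, P1=4, P2=4, P3=2)
step 3: fire γ:  (P0=2, P1=4, P2=4, P3=2) → (P0=3, P1=1, P2=3, P3=3)
step 4: fire δ:  (P0=3, P1=1, P2=3, P3=3) → (P0=2, P1=3, P2=3, P3=4)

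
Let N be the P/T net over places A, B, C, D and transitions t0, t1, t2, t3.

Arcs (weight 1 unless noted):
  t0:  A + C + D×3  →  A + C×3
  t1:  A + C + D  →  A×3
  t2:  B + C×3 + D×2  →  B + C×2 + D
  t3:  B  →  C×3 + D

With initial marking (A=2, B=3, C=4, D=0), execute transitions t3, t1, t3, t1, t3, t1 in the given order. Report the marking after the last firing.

step 1: fire t3:  (A=2, B=3, C=4, D=0) → (A=2, B=2, C=7, D=1)
step 2: fire t1:  (A=2, B=2, C=7, D=1) → (A=4, B=2, C=6, D=0)
step 3: fire t3:  (A=4, B=2, C=6, D=0) → (A=4, B=1, C=9, D=1)
step 4: fire t1:  (A=4, B=1, C=9, D=1) → (A=6, B=1, C=8, D=0)
step 5: fire t3:  (A=6, B=1, C=8, D=0) → (A=6, B=0, C=11, D=1)
step 6: fire t1:  (A=6, B=0, C=11, D=1) → (A=8, B=0, C=10, D=0)

(A=8, B=0, C=10, D=0)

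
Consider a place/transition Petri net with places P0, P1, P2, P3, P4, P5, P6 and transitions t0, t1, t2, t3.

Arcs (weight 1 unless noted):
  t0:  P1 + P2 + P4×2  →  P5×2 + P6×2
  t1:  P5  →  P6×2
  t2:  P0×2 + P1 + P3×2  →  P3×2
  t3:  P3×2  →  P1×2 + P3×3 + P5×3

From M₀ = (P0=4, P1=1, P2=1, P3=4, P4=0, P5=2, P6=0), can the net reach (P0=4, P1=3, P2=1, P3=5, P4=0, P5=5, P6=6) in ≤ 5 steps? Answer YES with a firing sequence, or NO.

NO — not reachable within 5 firings

depth 0: 1 marking
depth 1: 4 markings reached so far
depth 2: 9 markings reached so far
depth 3: 16 markings reached so far
depth 4: 25 markings reached so far
depth 5: 37 markings reached so far
target is not among the 37 markings reachable within 5 steps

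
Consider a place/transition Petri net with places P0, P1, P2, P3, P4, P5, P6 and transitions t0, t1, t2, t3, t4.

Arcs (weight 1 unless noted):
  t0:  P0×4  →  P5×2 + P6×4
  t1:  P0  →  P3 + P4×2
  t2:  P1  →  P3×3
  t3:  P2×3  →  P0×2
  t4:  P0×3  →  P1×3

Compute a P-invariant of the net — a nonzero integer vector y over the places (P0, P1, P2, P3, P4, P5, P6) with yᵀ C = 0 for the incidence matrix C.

Incidence matrix C (rows=places, cols=transitions):
       t0   t1   t2   t3   t4
   P0  -4   -1    0    2   -3
   P1   0    0   -1    0    3
   P2   0    0    0   -3    0
   P3   0    1    3    0    0
   P4   0    2    0    0    0
   P5   2    0    0    0    0
   P6   4    0    0    0    0

Candidate y = [3, 3, 2, 1, 1, 6, 0]; check y·C column-wise:
  col t0: 3·-4 + 3·0 + 2·0 + 1·0 + 1·0 + 6·2 + 0·4 = 0
  col t1: 3·-1 + 3·0 + 2·0 + 1·1 + 1·2 + 6·0 = 0
  col t2: 3·0 + 3·-1 + 2·0 + 1·3 + 1·0 + 6·0 = 0
  col t3: 3·2 + 3·0 + 2·-3 + 1·0 + 1·0 + 6·0 = 0
  col t4: 3·-3 + 3·3 + 2·0 + 1·0 + 1·0 + 6·0 = 0

y = (P0:3, P1:3, P2:2, P3:1, P4:1, P5:6, P6:0)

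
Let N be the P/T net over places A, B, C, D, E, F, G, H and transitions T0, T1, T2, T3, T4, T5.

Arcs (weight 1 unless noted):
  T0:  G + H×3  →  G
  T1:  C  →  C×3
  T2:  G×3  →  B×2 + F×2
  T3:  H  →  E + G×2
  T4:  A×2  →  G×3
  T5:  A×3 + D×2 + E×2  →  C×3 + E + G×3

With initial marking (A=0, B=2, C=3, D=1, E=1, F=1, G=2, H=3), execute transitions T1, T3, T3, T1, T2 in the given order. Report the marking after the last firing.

(A=0, B=4, C=7, D=1, E=3, F=3, G=3, H=1)

step 1: fire T1:  (A=0, B=2, C=3, D=1, E=1, F=1, G=2, H=3) → (A=0, B=2, C=5, D=1, E=1, F=1, G=2, H=3)
step 2: fire T3:  (A=0, B=2, C=5, D=1, E=1, F=1, G=2, H=3) → (A=0, B=2, C=5, D=1, E=2, F=1, G=4, H=2)
step 3: fire T3:  (A=0, B=2, C=5, D=1, E=2, F=1, G=4, H=2) → (A=0, B=2, C=5, D=1, E=3, F=1, G=6, H=1)
step 4: fire T1:  (A=0, B=2, C=5, D=1, E=3, F=1, G=6, H=1) → (A=0, B=2, C=7, D=1, E=3, F=1, G=6, H=1)
step 5: fire T2:  (A=0, B=2, C=7, D=1, E=3, F=1, G=6, H=1) → (A=0, B=4, C=7, D=1, E=3, F=3, G=3, H=1)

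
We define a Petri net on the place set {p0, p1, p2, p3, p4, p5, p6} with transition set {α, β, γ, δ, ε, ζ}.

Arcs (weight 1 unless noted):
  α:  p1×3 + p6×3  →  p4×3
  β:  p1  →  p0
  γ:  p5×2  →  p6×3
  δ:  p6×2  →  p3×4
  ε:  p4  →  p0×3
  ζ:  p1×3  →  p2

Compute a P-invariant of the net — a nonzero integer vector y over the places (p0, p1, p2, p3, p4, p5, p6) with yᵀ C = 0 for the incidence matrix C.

Incidence matrix C (rows=places, cols=transitions):
        α    β    γ    δ    ε    ζ
   p0   0    1    0    0    3    0
   p1  -3   -1    0    0    0   -3
   p2   0    0    0    0    0    1
   p3   0    0    0    4    0    0
   p4   3    0    0    0   -1    0
   p5   0    0   -2    0    0    0
   p6  -3    0    3   -2    0    0

Candidate y = [1, 1, 3, 1, 3, 3, 2]; check y·C column-wise:
  col α: 1·0 + 1·-3 + 3·0 + 1·0 + 3·3 + 3·0 + 2·-3 = 0
  col β: 1·1 + 1·-1 + 3·0 + 1·0 + 3·0 + 3·0 + 2·0 = 0
  col γ: 1·0 + 1·0 + 3·0 + 1·0 + 3·0 + 3·-2 + 2·3 = 0
  col δ: 1·0 + 1·0 + 3·0 + 1·4 + 3·0 + 3·0 + 2·-2 = 0
  col ε: 1·3 + 1·0 + 3·0 + 1·0 + 3·-1 + 3·0 + 2·0 = 0
  col ζ: 1·0 + 1·-3 + 3·1 + 1·0 + 3·0 + 3·0 + 2·0 = 0

y = (p0:1, p1:1, p2:3, p3:1, p4:3, p5:3, p6:2)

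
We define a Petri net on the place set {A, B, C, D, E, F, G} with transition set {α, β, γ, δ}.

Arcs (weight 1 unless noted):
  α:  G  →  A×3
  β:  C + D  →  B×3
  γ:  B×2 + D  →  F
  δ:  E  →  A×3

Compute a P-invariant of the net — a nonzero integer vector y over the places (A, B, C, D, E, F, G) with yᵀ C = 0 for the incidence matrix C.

Incidence matrix C (rows=places, cols=transitions):
        α    β    γ    δ
    A   3    0    0    3
    B   0    3   -2    0
    C   0   -1    0    0
    D   0   -1   -1    0
    E   0    0    0   -1
    F   0    0    1    0
    G  -1    0    0    0

Candidate y = [0, 1, 5, -2, 0, 0, 0]; check y·C column-wise:
  col α: 0·3 + 1·0 + 5·0 + -2·0 + 0·-1 = 0
  col β: 1·3 + 5·-1 + -2·-1 = 0
  col γ: 1·-2 + 5·0 + -2·-1 + 0·1 = 0
  col δ: 0·3 + 1·0 + 5·0 + -2·0 + 0·-1 = 0

y = (A:0, B:1, C:5, D:-2, E:0, F:0, G:0)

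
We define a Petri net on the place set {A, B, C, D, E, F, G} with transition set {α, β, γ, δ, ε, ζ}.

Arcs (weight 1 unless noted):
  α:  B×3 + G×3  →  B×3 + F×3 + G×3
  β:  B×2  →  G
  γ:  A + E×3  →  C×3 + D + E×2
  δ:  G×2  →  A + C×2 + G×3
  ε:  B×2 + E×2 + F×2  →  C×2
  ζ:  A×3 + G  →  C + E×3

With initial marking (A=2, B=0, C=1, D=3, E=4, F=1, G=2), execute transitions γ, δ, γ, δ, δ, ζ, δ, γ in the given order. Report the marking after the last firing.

(A=0, B=0, C=19, D=6, E=4, F=1, G=5)

step 1: fire γ:  (A=2, B=0, C=1, D=3, E=4, F=1, G=2) → (A=1, B=0, C=4, D=4, E=3, F=1, G=2)
step 2: fire δ:  (A=1, B=0, C=4, D=4, E=3, F=1, G=2) → (A=2, B=0, C=6, D=4, E=3, F=1, G=3)
step 3: fire γ:  (A=2, B=0, C=6, D=4, E=3, F=1, G=3) → (A=1, B=0, C=9, D=5, E=2, F=1, G=3)
step 4: fire δ:  (A=1, B=0, C=9, D=5, E=2, F=1, G=3) → (A=2, B=0, C=11, D=5, E=2, F=1, G=4)
step 5: fire δ:  (A=2, B=0, C=11, D=5, E=2, F=1, G=4) → (A=3, B=0, C=13, D=5, E=2, F=1, G=5)
step 6: fire ζ:  (A=3, B=0, C=13, D=5, E=2, F=1, G=5) → (A=0, B=0, C=14, D=5, E=5, F=1, G=4)
step 7: fire δ:  (A=0, B=0, C=14, D=5, E=5, F=1, G=4) → (A=1, B=0, C=16, D=5, E=5, F=1, G=5)
step 8: fire γ:  (A=1, B=0, C=16, D=5, E=5, F=1, G=5) → (A=0, B=0, C=19, D=6, E=4, F=1, G=5)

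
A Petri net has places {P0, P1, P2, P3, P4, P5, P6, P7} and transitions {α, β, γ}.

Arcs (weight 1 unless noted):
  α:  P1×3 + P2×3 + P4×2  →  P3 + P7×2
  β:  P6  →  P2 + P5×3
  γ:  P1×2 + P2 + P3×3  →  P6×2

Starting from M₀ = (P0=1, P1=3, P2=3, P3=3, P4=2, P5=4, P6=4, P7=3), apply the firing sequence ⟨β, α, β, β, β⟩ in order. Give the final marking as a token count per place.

(P0=1, P1=0, P2=4, P3=4, P4=0, P5=16, P6=0, P7=5)

step 1: fire β:  (P0=1, P1=3, P2=3, P3=3, P4=2, P5=4, P6=4, P7=3) → (P0=1, P1=3, P2=4, P3=3, P4=2, P5=7, P6=3, P7=3)
step 2: fire α:  (P0=1, P1=3, P2=4, P3=3, P4=2, P5=7, P6=3, P7=3) → (P0=1, P1=0, P2=1, P3=4, P4=0, P5=7, P6=3, P7=5)
step 3: fire β:  (P0=1, P1=0, P2=1, P3=4, P4=0, P5=7, P6=3, P7=5) → (P0=1, P1=0, P2=2, P3=4, P4=0, P5=10, P6=2, P7=5)
step 4: fire β:  (P0=1, P1=0, P2=2, P3=4, P4=0, P5=10, P6=2, P7=5) → (P0=1, P1=0, P2=3, P3=4, P4=0, P5=13, P6=1, P7=5)
step 5: fire β:  (P0=1, P1=0, P2=3, P3=4, P4=0, P5=13, P6=1, P7=5) → (P0=1, P1=0, P2=4, P3=4, P4=0, P5=16, P6=0, P7=5)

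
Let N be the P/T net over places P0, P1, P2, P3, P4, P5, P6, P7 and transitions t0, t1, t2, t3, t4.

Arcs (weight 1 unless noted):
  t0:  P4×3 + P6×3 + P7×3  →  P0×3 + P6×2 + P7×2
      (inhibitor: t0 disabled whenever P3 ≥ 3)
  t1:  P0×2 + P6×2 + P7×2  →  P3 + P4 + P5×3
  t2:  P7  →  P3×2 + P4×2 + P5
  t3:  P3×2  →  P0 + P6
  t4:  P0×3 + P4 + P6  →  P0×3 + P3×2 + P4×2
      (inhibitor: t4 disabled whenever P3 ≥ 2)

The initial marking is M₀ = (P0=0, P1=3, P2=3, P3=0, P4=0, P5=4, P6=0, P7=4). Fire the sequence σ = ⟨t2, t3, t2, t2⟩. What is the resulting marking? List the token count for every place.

(P0=1, P1=3, P2=3, P3=4, P4=6, P5=7, P6=1, P7=1)

step 1: fire t2:  (P0=0, P1=3, P2=3, P3=0, P4=0, P5=4, P6=0, P7=4) → (P0=0, P1=3, P2=3, P3=2, P4=2, P5=5, P6=0, P7=3)
step 2: fire t3:  (P0=0, P1=3, P2=3, P3=2, P4=2, P5=5, P6=0, P7=3) → (P0=1, P1=3, P2=3, P3=0, P4=2, P5=5, P6=1, P7=3)
step 3: fire t2:  (P0=1, P1=3, P2=3, P3=0, P4=2, P5=5, P6=1, P7=3) → (P0=1, P1=3, P2=3, P3=2, P4=4, P5=6, P6=1, P7=2)
step 4: fire t2:  (P0=1, P1=3, P2=3, P3=2, P4=4, P5=6, P6=1, P7=2) → (P0=1, P1=3, P2=3, P3=4, P4=6, P5=7, P6=1, P7=1)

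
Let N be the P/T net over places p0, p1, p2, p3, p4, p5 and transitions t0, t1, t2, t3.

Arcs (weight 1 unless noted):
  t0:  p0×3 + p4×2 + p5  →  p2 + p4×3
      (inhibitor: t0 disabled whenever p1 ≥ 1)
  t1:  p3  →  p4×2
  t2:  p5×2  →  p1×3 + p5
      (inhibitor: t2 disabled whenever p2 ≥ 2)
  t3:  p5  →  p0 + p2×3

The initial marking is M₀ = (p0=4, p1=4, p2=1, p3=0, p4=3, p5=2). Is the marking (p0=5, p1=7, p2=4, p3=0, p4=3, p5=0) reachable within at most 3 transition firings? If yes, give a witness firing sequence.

YES — reachable via ⟨t2, t3⟩ (2 firings)

step 1: fire t2:  (p0=4, p1=4, p2=1, p3=0, p4=3, p5=2) → (p0=4, p1=7, p2=1, p3=0, p4=3, p5=1)
step 2: fire t3:  (p0=4, p1=7, p2=1, p3=0, p4=3, p5=1) → (p0=5, p1=7, p2=4, p3=0, p4=3, p5=0)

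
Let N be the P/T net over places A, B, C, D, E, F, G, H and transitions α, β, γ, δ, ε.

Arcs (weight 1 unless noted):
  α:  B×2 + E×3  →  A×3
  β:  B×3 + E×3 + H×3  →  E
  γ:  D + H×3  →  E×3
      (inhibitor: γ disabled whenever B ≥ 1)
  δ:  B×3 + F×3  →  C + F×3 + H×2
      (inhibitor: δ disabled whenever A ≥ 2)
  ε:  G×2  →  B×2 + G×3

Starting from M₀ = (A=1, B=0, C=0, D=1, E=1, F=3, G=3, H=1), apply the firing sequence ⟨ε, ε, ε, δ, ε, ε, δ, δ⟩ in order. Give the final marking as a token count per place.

(A=1, B=1, C=3, D=1, E=1, F=3, G=8, H=7)

step 1: fire ε:  (A=1, B=0, C=0, D=1, E=1, F=3, G=3, H=1) → (A=1, B=2, C=0, D=1, E=1, F=3, G=4, H=1)
step 2: fire ε:  (A=1, B=2, C=0, D=1, E=1, F=3, G=4, H=1) → (A=1, B=4, C=0, D=1, E=1, F=3, G=5, H=1)
step 3: fire ε:  (A=1, B=4, C=0, D=1, E=1, F=3, G=5, H=1) → (A=1, B=6, C=0, D=1, E=1, F=3, G=6, H=1)
step 4: fire δ:  (A=1, B=6, C=0, D=1, E=1, F=3, G=6, H=1) → (A=1, B=3, C=1, D=1, E=1, F=3, G=6, H=3)
step 5: fire ε:  (A=1, B=3, C=1, D=1, E=1, F=3, G=6, H=3) → (A=1, B=5, C=1, D=1, E=1, F=3, G=7, H=3)
step 6: fire ε:  (A=1, B=5, C=1, D=1, E=1, F=3, G=7, H=3) → (A=1, B=7, C=1, D=1, E=1, F=3, G=8, H=3)
step 7: fire δ:  (A=1, B=7, C=1, D=1, E=1, F=3, G=8, H=3) → (A=1, B=4, C=2, D=1, E=1, F=3, G=8, H=5)
step 8: fire δ:  (A=1, B=4, C=2, D=1, E=1, F=3, G=8, H=5) → (A=1, B=1, C=3, D=1, E=1, F=3, G=8, H=7)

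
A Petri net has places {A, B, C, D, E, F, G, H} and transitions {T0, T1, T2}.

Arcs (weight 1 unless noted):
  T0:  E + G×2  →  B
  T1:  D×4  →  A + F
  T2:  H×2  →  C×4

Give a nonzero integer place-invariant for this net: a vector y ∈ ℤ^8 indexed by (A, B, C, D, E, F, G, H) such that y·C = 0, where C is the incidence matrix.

Incidence matrix C (rows=places, cols=transitions):
       T0   T1   T2
    A   0    1    0
    B   1    0    0
    C   0    0    4
    D   0   -4    0
    E  -1    0    0
    F   0    1    0
    G  -2    0    0
    H   0    0   -2

Candidate y = [4, 0, 0, 1, 0, 0, 0, 0]; check y·C column-wise:
  col T0: 4·0 + 0·1 + 1·0 + 0·-1 + 0·-2 = 0
  col T1: 4·1 + 1·-4 + 0·1 = 0
  col T2: 4·0 + 0·4 + 1·0 + 0·-2 = 0

y = (A:4, B:0, C:0, D:1, E:0, F:0, G:0, H:0)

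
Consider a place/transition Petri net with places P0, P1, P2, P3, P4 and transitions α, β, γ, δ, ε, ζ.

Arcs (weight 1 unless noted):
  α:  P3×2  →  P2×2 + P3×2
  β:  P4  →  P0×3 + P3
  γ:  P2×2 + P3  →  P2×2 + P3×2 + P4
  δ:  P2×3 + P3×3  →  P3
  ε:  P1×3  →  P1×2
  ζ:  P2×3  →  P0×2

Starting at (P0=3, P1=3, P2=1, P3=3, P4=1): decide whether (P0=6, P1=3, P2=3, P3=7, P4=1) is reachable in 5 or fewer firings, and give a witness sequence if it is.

NO — not reachable within 5 firings

depth 0: 1 marking
depth 1: 4 markings reached so far
depth 2: 11 markings reached so far
depth 3: 27 markings reached so far
depth 4: 56 markings reached so far
depth 5: 103 markings reached so far
target is not among the 103 markings reachable within 5 steps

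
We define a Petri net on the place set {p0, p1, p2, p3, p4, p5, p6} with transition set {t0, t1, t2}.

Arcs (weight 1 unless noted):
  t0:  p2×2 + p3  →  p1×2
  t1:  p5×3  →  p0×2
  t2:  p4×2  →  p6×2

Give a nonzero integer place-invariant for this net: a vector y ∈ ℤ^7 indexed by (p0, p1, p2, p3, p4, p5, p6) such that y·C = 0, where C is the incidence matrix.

y = (p0:0, p1:1, p2:1, p3:0, p4:0, p5:0, p6:0)

Incidence matrix C (rows=places, cols=transitions):
       t0   t1   t2
   p0   0    2    0
   p1   2    0    0
   p2  -2    0    0
   p3  -1    0    0
   p4   0    0   -2
   p5   0   -3    0
   p6   0    0    2

Candidate y = [0, 1, 1, 0, 0, 0, 0]; check y·C column-wise:
  col t0: 1·2 + 1·-2 + 0·-1 = 0
  col t1: 0·2 + 1·0 + 1·0 + 0·-3 = 0
  col t2: 1·0 + 1·0 + 0·-2 + 0·2 = 0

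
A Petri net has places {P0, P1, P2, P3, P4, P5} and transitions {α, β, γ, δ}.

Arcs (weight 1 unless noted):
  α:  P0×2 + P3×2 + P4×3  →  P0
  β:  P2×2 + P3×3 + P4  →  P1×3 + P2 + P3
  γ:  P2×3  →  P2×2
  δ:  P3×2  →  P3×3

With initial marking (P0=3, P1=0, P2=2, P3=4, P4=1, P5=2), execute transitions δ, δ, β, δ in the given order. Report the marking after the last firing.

(P0=3, P1=3, P2=1, P3=5, P4=0, P5=2)

step 1: fire δ:  (P0=3, P1=0, P2=2, P3=4, P4=1, P5=2) → (P0=3, P1=0, P2=2, P3=5, P4=1, P5=2)
step 2: fire δ:  (P0=3, P1=0, P2=2, P3=5, P4=1, P5=2) → (P0=3, P1=0, P2=2, P3=6, P4=1, P5=2)
step 3: fire β:  (P0=3, P1=0, P2=2, P3=6, P4=1, P5=2) → (P0=3, P1=3, P2=1, P3=4, P4=0, P5=2)
step 4: fire δ:  (P0=3, P1=3, P2=1, P3=4, P4=0, P5=2) → (P0=3, P1=3, P2=1, P3=5, P4=0, P5=2)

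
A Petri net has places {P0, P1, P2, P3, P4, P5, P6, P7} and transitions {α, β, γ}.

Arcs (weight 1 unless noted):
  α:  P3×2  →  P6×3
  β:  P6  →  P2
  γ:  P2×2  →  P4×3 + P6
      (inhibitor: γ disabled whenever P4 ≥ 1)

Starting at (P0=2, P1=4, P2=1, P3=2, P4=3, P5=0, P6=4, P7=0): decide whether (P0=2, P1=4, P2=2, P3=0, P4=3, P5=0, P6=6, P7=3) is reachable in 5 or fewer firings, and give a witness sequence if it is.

depth 0: 1 marking
depth 1: 3 markings reached so far
depth 2: 5 markings reached so far
depth 3: 7 markings reached so far
depth 4: 9 markings reached so far
depth 5: 10 markings reached so far
target is not among the 10 markings reachable within 5 steps

NO — not reachable within 5 firings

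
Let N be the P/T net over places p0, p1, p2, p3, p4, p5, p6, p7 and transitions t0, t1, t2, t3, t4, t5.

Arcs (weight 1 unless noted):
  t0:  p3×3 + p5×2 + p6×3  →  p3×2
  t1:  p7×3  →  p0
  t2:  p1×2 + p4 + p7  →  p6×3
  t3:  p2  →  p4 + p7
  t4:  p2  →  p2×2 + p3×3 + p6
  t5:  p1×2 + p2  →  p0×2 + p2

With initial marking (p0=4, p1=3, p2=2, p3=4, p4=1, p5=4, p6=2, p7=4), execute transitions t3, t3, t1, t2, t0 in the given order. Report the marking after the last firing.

(p0=5, p1=1, p2=0, p3=3, p4=2, p5=2, p6=2, p7=2)

step 1: fire t3:  (p0=4, p1=3, p2=2, p3=4, p4=1, p5=4, p6=2, p7=4) → (p0=4, p1=3, p2=1, p3=4, p4=2, p5=4, p6=2, p7=5)
step 2: fire t3:  (p0=4, p1=3, p2=1, p3=4, p4=2, p5=4, p6=2, p7=5) → (p0=4, p1=3, p2=0, p3=4, p4=3, p5=4, p6=2, p7=6)
step 3: fire t1:  (p0=4, p1=3, p2=0, p3=4, p4=3, p5=4, p6=2, p7=6) → (p0=5, p1=3, p2=0, p3=4, p4=3, p5=4, p6=2, p7=3)
step 4: fire t2:  (p0=5, p1=3, p2=0, p3=4, p4=3, p5=4, p6=2, p7=3) → (p0=5, p1=1, p2=0, p3=4, p4=2, p5=4, p6=5, p7=2)
step 5: fire t0:  (p0=5, p1=1, p2=0, p3=4, p4=2, p5=4, p6=5, p7=2) → (p0=5, p1=1, p2=0, p3=3, p4=2, p5=2, p6=2, p7=2)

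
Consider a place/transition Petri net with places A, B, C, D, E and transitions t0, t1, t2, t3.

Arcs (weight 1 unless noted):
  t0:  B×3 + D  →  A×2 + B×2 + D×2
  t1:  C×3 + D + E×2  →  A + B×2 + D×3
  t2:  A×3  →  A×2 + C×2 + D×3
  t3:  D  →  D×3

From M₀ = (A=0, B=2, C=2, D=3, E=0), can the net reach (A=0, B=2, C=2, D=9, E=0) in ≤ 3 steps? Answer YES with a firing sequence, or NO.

YES — reachable via ⟨t3, t3, t3⟩ (3 firings)

step 1: fire t3:  (A=0, B=2, C=2, D=3, E=0) → (A=0, B=2, C=2, D=5, E=0)
step 2: fire t3:  (A=0, B=2, C=2, D=5, E=0) → (A=0, B=2, C=2, D=7, E=0)
step 3: fire t3:  (A=0, B=2, C=2, D=7, E=0) → (A=0, B=2, C=2, D=9, E=0)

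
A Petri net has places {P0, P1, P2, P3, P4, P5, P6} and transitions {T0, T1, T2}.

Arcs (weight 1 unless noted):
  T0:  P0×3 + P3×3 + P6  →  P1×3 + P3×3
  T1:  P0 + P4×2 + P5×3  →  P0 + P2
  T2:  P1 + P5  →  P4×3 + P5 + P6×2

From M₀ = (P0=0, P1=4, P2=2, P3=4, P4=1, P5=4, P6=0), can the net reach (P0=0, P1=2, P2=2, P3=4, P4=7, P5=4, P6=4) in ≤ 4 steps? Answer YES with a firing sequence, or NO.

YES — reachable via ⟨T2, T2⟩ (2 firings)

step 1: fire T2:  (P0=0, P1=4, P2=2, P3=4, P4=1, P5=4, P6=0) → (P0=0, P1=3, P2=2, P3=4, P4=4, P5=4, P6=2)
step 2: fire T2:  (P0=0, P1=3, P2=2, P3=4, P4=4, P5=4, P6=2) → (P0=0, P1=2, P2=2, P3=4, P4=7, P5=4, P6=4)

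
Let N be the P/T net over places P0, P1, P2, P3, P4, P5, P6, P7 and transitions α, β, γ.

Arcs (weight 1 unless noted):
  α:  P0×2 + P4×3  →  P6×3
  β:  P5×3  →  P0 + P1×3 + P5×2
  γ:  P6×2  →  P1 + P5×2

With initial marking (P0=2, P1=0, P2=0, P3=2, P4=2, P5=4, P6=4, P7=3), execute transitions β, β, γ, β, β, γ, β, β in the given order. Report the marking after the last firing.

(P0=8, P1=20, P2=0, P3=2, P4=2, P5=2, P6=0, P7=3)

step 1: fire β:  (P0=2, P1=0, P2=0, P3=2, P4=2, P5=4, P6=4, P7=3) → (P0=3, P1=3, P2=0, P3=2, P4=2, P5=3, P6=4, P7=3)
step 2: fire β:  (P0=3, P1=3, P2=0, P3=2, P4=2, P5=3, P6=4, P7=3) → (P0=4, P1=6, P2=0, P3=2, P4=2, P5=2, P6=4, P7=3)
step 3: fire γ:  (P0=4, P1=6, P2=0, P3=2, P4=2, P5=2, P6=4, P7=3) → (P0=4, P1=7, P2=0, P3=2, P4=2, P5=4, P6=2, P7=3)
step 4: fire β:  (P0=4, P1=7, P2=0, P3=2, P4=2, P5=4, P6=2, P7=3) → (P0=5, P1=10, P2=0, P3=2, P4=2, P5=3, P6=2, P7=3)
step 5: fire β:  (P0=5, P1=10, P2=0, P3=2, P4=2, P5=3, P6=2, P7=3) → (P0=6, P1=13, P2=0, P3=2, P4=2, P5=2, P6=2, P7=3)
step 6: fire γ:  (P0=6, P1=13, P2=0, P3=2, P4=2, P5=2, P6=2, P7=3) → (P0=6, P1=14, P2=0, P3=2, P4=2, P5=4, P6=0, P7=3)
step 7: fire β:  (P0=6, P1=14, P2=0, P3=2, P4=2, P5=4, P6=0, P7=3) → (P0=7, P1=17, P2=0, P3=2, P4=2, P5=3, P6=0, P7=3)
step 8: fire β:  (P0=7, P1=17, P2=0, P3=2, P4=2, P5=3, P6=0, P7=3) → (P0=8, P1=20, P2=0, P3=2, P4=2, P5=2, P6=0, P7=3)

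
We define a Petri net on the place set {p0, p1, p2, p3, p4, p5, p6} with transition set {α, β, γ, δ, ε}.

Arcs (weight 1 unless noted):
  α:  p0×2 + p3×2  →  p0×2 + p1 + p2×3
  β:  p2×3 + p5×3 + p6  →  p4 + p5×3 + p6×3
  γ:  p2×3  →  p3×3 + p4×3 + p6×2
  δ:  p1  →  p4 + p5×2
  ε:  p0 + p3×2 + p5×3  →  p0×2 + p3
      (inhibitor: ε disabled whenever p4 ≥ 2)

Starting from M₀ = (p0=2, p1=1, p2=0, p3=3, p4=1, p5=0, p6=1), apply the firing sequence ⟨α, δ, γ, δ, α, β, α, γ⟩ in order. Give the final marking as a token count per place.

(p0=2, p1=2, p2=0, p3=3, p4=10, p5=4, p6=7)

step 1: fire α:  (p0=2, p1=1, p2=0, p3=3, p4=1, p5=0, p6=1) → (p0=2, p1=2, p2=3, p3=1, p4=1, p5=0, p6=1)
step 2: fire δ:  (p0=2, p1=2, p2=3, p3=1, p4=1, p5=0, p6=1) → (p0=2, p1=1, p2=3, p3=1, p4=2, p5=2, p6=1)
step 3: fire γ:  (p0=2, p1=1, p2=3, p3=1, p4=2, p5=2, p6=1) → (p0=2, p1=1, p2=0, p3=4, p4=5, p5=2, p6=3)
step 4: fire δ:  (p0=2, p1=1, p2=0, p3=4, p4=5, p5=2, p6=3) → (p0=2, p1=0, p2=0, p3=4, p4=6, p5=4, p6=3)
step 5: fire α:  (p0=2, p1=0, p2=0, p3=4, p4=6, p5=4, p6=3) → (p0=2, p1=1, p2=3, p3=2, p4=6, p5=4, p6=3)
step 6: fire β:  (p0=2, p1=1, p2=3, p3=2, p4=6, p5=4, p6=3) → (p0=2, p1=1, p2=0, p3=2, p4=7, p5=4, p6=5)
step 7: fire α:  (p0=2, p1=1, p2=0, p3=2, p4=7, p5=4, p6=5) → (p0=2, p1=2, p2=3, p3=0, p4=7, p5=4, p6=5)
step 8: fire γ:  (p0=2, p1=2, p2=3, p3=0, p4=7, p5=4, p6=5) → (p0=2, p1=2, p2=0, p3=3, p4=10, p5=4, p6=7)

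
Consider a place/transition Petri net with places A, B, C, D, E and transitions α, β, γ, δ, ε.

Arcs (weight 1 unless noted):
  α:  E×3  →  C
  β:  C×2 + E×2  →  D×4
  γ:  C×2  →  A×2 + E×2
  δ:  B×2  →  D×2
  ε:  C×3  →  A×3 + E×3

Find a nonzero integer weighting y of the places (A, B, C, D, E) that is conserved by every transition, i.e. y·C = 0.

y = (A:2, B:2, C:3, D:2, E:1)

Incidence matrix C (rows=places, cols=transitions):
        α    β    γ    δ    ε
    A   0    0    2    0    3
    B   0    0    0   -2    0
    C   1   -2   -2    0   -3
    D   0    4    0    2    0
    E  -3   -2    2    0    3

Candidate y = [2, 2, 3, 2, 1]; check y·C column-wise:
  col α: 2·0 + 2·0 + 3·1 + 2·0 + 1·-3 = 0
  col β: 2·0 + 2·0 + 3·-2 + 2·4 + 1·-2 = 0
  col γ: 2·2 + 2·0 + 3·-2 + 2·0 + 1·2 = 0
  col δ: 2·0 + 2·-2 + 3·0 + 2·2 + 1·0 = 0
  col ε: 2·3 + 2·0 + 3·-3 + 2·0 + 1·3 = 0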